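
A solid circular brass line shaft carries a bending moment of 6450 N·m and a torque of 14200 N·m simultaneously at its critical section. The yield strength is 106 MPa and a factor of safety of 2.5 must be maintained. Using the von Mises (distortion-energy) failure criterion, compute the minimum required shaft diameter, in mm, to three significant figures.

d = 149 mm

σ_allow = σ_y/n = 106/2.5 = 42.40 MPa.
For a solid shaft σ_b = 32M/(πd³) and τ = 16T/(πd³), so the von Mises stress is σ' = (16/πd³)·√(4M²+3T²).
√(4M²+3T²) = √(4×(6.450×10^6)² + 3×(1.420×10^7)²) = 2.777×10^7 N·mm.
d³ = 16×2.777×10^7/(π×42.40) = 3.336×10^6 mm³.
d = 149.4 mm.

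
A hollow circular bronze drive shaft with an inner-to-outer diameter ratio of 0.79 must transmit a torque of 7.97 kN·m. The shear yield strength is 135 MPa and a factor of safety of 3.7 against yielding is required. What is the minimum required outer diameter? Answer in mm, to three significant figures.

τ_allow = 135/3.7 = 36.49 MPa.
For a hollow shaft τ = 16T/[πd_o³(1−k⁴)] with k = 0.79, so 1−k⁴ = 0.6105.
d_o³ = 16T/[π τ_allow (1−k⁴)] = 16×7970000/(π×36.49×0.6105) = 1.822×10^6 mm³.
d_o = 122.1 mm.

d_o = 122 mm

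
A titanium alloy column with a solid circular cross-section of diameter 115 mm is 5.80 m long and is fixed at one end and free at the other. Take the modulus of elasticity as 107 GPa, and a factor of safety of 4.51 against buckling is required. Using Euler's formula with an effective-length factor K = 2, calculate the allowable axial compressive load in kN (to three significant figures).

P_allow = 14.9 kN

I = πd⁴/64 = π×115⁴/64 = 8.585×10^6 mm⁴.
Effective length L_e = KL = 2×5.80 m = 11600 mm.
Euler critical load P_cr = π²EI/L_e² = π²×107000×8.585×10^6/11600² = 67380 N.
P_allow = P_cr/n = 67380/4.51 = 14940 N.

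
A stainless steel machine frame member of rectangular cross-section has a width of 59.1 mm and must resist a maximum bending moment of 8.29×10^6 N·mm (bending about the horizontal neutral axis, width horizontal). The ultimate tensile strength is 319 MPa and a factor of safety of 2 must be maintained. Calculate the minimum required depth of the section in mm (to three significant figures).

h = 72.6 mm

σ_allow = 319/2 = 159.5 MPa.
For a rectangular section σ = 6M/(bh²), so h² = 6M/(b σ_allow) = 6×8290000/(59.1×159.5) = 5277 mm².
h = 72.64 mm.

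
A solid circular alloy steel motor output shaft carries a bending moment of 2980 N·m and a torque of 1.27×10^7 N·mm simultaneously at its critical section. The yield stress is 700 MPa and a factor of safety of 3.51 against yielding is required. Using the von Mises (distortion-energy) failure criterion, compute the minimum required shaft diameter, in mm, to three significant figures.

σ_allow = σ_y/n = 700/3.51 = 199.4 MPa.
For a solid shaft σ_b = 32M/(πd³) and τ = 16T/(πd³), so the von Mises stress is σ' = (16/πd³)·√(4M²+3T²).
√(4M²+3T²) = √(4×(2.980×10^6)² + 3×(1.270×10^7)²) = 2.279×10^7 N·mm.
d³ = 16×2.279×10^7/(π×199.4) = 582000 mm³.
d = 83.49 mm.

d = 83.5 mm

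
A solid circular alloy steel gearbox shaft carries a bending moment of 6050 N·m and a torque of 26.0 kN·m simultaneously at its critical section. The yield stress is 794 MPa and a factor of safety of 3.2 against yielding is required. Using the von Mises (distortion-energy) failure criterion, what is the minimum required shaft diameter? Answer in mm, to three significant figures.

d = 98.6 mm

σ_allow = σ_y/n = 794/3.2 = 248.1 MPa.
For a solid shaft σ_b = 32M/(πd³) and τ = 16T/(πd³), so the von Mises stress is σ' = (16/πd³)·√(4M²+3T²).
√(4M²+3T²) = √(4×(6.050×10^6)² + 3×(2.600×10^7)²) = 4.663×10^7 N·mm.
d³ = 16×4.663×10^7/(π×248.1) = 957100 mm³.
d = 98.55 mm.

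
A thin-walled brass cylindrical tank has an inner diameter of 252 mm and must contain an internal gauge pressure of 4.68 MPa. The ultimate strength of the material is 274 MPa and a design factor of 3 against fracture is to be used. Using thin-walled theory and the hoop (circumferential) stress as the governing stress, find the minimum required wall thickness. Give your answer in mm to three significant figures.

σ_allow = 274/3 = 91.33 MPa.
Hoop stress σ_h = pD/(2t), so t = pD/(2σ_allow) = 4.68×252/(2×91.33) = 6.456 mm.

t = 6.46 mm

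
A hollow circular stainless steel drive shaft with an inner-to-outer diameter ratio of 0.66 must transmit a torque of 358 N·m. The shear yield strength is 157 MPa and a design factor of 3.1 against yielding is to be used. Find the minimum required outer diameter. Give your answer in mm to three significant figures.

τ_allow = 157/3.1 = 50.65 MPa.
For a hollow shaft τ = 16T/[πd_o³(1−k⁴)] with k = 0.66, so 1−k⁴ = 0.8103.
d_o³ = 16T/[π τ_allow (1−k⁴)] = 16×358000/(π×50.65×0.8103) = 44430 mm³.
d_o = 35.42 mm.

d_o = 35.4 mm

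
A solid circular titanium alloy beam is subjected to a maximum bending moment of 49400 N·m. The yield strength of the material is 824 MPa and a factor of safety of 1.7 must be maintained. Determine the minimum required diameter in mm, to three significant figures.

d = 101 mm

σ_allow = 824/1.7 = 484.7 MPa.
For a solid circular section σ = 32M/(πd³), so d³ = 32M/(π σ_allow) = 32×4.9400×10^7/(π×484.7) = 1.038×10^6 mm³.
d = 101.3 mm.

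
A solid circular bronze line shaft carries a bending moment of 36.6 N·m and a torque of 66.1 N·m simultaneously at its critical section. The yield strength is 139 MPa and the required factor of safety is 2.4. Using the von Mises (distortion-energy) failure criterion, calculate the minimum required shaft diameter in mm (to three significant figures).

d = 22.9 mm

σ_allow = σ_y/n = 139/2.4 = 57.92 MPa.
For a solid shaft σ_b = 32M/(πd³) and τ = 16T/(πd³), so the von Mises stress is σ' = (16/πd³)·√(4M²+3T²).
√(4M²+3T²) = √(4×(36600)² + 3×(66100)²) = 135900 N·mm.
d³ = 16×135900/(π×57.92) = 11950 mm³.
d = 22.86 mm.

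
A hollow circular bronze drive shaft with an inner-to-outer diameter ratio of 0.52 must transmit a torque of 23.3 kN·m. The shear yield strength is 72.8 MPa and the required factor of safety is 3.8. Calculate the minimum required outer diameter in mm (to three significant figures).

d_o = 188 mm

τ_allow = 72.8/3.8 = 19.16 MPa.
For a hollow shaft τ = 16T/[πd_o³(1−k⁴)] with k = 0.52, so 1−k⁴ = 0.9269.
d_o³ = 16T/[π τ_allow (1−k⁴)] = 16×2.3300×10^7/(π×19.16×0.9269) = 6.683×10^6 mm³.
d_o = 188.4 mm.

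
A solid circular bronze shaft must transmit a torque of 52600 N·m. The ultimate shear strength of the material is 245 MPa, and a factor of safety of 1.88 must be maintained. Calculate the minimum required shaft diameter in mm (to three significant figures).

Allowable shear stress τ_allow = 245/1.88 = 130.3 MPa.
For a solid shaft τ = 16T/(πd³), so d³ = 16T/(π τ_allow) = 16×5.2600×10^7/(π×130.3) = 2.056×10^6 mm³.
d = (2.056×10^6)^(1/3) = 127.1 mm.

d = 127 mm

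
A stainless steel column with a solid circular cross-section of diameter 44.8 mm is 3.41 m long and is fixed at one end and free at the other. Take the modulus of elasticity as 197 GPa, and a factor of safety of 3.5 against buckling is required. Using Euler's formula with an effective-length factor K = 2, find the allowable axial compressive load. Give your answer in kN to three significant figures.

P_allow = 2.36 kN

I = πd⁴/64 = π×44.8⁴/64 = 197700 mm⁴.
Effective length L_e = KL = 2×3.41 m = 6820 mm.
Euler critical load P_cr = π²EI/L_e² = π²×197000×197700/6820² = 8266 N.
P_allow = P_cr/n = 8266/3.5 = 2362 N.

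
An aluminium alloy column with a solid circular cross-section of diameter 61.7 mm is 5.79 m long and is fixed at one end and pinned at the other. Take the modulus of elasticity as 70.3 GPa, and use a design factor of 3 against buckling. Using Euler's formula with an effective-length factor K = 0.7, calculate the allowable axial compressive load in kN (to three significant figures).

I = πd⁴/64 = π×61.7⁴/64 = 711400 mm⁴.
Effective length L_e = KL = 0.7×5.79 m = 4053 mm.
Euler critical load P_cr = π²EI/L_e² = π²×70300×711400/4053² = 30050 N.
P_allow = P_cr/n = 30050/3 = 10020 N.

P_allow = 10.0 kN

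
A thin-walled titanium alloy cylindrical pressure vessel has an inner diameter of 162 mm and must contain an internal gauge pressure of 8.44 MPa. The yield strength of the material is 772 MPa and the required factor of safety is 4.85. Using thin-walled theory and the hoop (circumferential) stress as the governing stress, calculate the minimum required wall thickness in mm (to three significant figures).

t = 4.29 mm

σ_allow = 772/4.85 = 159.2 MPa.
Hoop stress σ_h = pD/(2t), so t = pD/(2σ_allow) = 8.44×162/(2×159.2) = 4.295 mm.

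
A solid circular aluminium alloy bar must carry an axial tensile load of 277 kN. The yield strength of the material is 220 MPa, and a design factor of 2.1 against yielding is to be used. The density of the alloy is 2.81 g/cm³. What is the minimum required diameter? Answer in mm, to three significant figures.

d = 58.0 mm

Allowable stress σ_allow = 220/2.1 = 104.8 MPa.
Required area A = F/σ_allow = 277000/104.8 = 2644 mm².
A = πd²/4 → d = √(4A/π) = 58.02 mm.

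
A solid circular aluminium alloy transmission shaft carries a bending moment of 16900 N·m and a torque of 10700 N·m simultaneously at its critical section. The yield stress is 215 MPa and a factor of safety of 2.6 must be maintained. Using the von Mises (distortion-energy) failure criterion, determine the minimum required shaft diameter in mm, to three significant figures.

d = 133 mm

σ_allow = σ_y/n = 215/2.6 = 82.69 MPa.
For a solid shaft σ_b = 32M/(πd³) and τ = 16T/(πd³), so the von Mises stress is σ' = (16/πd³)·√(4M²+3T²).
√(4M²+3T²) = √(4×(1.690×10^7)² + 3×(1.070×10^7)²) = 3.855×10^7 N·mm.
d³ = 16×3.855×10^7/(π×82.69) = 2.374×10^6 mm³.
d = 133.4 mm.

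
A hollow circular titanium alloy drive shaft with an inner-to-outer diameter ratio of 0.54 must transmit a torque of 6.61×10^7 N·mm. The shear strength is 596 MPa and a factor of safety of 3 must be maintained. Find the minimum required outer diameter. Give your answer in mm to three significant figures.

d_o = 123 mm

τ_allow = 596/3 = 198.7 MPa.
For a hollow shaft τ = 16T/[πd_o³(1−k⁴)] with k = 0.54, so 1−k⁴ = 0.9150.
d_o³ = 16T/[π τ_allow (1−k⁴)] = 16×6.6100×10^7/(π×198.7×0.9150) = 1.852×10^6 mm³.
d_o = 122.8 mm.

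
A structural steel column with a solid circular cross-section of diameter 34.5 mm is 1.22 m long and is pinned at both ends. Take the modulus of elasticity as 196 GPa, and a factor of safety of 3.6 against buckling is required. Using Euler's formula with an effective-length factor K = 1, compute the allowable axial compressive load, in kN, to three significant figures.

P_allow = 25.1 kN

I = πd⁴/64 = π×34.5⁴/64 = 69540 mm⁴.
Effective length L_e = KL = 1×1.22 m = 1220 mm.
Euler critical load P_cr = π²EI/L_e² = π²×196000×69540/1220² = 90380 N.
P_allow = P_cr/n = 90380/3.6 = 25110 N.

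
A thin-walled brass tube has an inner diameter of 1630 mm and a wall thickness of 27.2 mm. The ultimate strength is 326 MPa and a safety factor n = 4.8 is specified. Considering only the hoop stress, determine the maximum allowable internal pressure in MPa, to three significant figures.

σ_allow = 326/4.8 = 67.92 MPa.
σ_h = pD/(2t) → p_allow = 2σ_allow t/D = 2×67.92×27.2/1630 = 2.267 MPa.

p_allow = 2.27 MPa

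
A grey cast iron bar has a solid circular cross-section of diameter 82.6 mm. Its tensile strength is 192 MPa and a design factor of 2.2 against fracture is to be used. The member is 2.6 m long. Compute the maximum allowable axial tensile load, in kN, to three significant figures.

σ_allow = 192/2.2 = 87.27 MPa.
A = πd²/4 = π×82.6²/4 = 5359 mm².
F_allow = σ_allow × A = 87.27×5359 = 467700 N.

F_allow = 468 kN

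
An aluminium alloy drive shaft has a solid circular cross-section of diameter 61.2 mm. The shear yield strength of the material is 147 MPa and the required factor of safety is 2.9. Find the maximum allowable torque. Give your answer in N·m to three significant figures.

T_allow = 2280 N·m

τ_allow = 147/2.9 = 50.69 MPa.
For a solid shaft T_allow = τ_allow·πd³/16; πd³/16 = π×61.2³/16 = 45010 mm³.
T_allow = 50.69×45010 = 2.281×10^6 N·mm = 2281 N·m.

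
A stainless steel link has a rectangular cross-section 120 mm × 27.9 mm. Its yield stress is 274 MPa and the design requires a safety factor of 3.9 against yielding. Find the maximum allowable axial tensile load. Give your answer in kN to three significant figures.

σ_allow = 274/3.9 = 70.26 MPa.
A = 120×27.9 = 3348 mm².
F_allow = σ_allow × A = 70.26×3348 = 235200 N.

F_allow = 235 kN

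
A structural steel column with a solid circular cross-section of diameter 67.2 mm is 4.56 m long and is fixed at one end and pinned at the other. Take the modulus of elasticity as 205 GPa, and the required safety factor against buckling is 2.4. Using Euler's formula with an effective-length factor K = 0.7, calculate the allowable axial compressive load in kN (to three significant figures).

I = πd⁴/64 = π×67.2⁴/64 = 1.001×10^6 mm⁴.
Effective length L_e = KL = 0.7×4.56 m = 3192 mm.
Euler critical load P_cr = π²EI/L_e² = π²×205000×1.001×10^6/3192² = 198800 N.
P_allow = P_cr/n = 198800/2.4 = 82830 N.

P_allow = 82.8 kN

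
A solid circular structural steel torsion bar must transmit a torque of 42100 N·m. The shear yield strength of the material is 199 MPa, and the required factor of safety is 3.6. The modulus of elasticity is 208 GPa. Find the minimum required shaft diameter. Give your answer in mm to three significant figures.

d = 157 mm

Allowable shear stress τ_allow = 199/3.6 = 55.28 MPa.
For a solid shaft τ = 16T/(πd³), so d³ = 16T/(π τ_allow) = 16×4.2100×10^7/(π×55.28) = 3.879×10^6 mm³.
d = (3.879×10^6)^(1/3) = 157.1 mm.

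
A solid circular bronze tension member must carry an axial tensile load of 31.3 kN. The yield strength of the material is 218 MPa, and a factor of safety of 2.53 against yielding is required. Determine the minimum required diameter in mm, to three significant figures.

d = 21.5 mm

Allowable stress σ_allow = 218/2.53 = 86.17 MPa.
Required area A = F/σ_allow = 31300/86.17 = 363.3 mm².
A = πd²/4 → d = √(4A/π) = 21.51 mm.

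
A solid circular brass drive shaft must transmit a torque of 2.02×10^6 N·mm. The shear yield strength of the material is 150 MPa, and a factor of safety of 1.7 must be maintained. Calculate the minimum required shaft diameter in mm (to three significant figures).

d = 48.9 mm

Allowable shear stress τ_allow = 150/1.7 = 88.24 MPa.
For a solid shaft τ = 16T/(πd³), so d³ = 16T/(π τ_allow) = 16×2020000/(π×88.24) = 116600 mm³.
d = (116600)^(1/3) = 48.85 mm.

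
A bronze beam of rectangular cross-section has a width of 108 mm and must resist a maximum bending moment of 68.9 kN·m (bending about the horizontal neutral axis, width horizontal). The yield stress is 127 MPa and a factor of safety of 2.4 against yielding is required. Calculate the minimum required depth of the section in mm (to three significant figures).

h = 269 mm

σ_allow = 127/2.4 = 52.92 MPa.
For a rectangular section σ = 6M/(bh²), so h² = 6M/(b σ_allow) = 6×6.8900×10^7/(108×52.92) = 72340 mm².
h = 269.0 mm.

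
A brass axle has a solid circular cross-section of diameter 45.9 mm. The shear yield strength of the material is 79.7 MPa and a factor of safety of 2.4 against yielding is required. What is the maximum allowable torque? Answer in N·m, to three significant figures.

T_allow = 631 N·m

τ_allow = 79.7/2.4 = 33.21 MPa.
For a solid shaft T_allow = τ_allow·πd³/16; πd³/16 = π×45.9³/16 = 18990 mm³.
T_allow = 33.21×18990 = 630500 N·mm = 630.5 N·m.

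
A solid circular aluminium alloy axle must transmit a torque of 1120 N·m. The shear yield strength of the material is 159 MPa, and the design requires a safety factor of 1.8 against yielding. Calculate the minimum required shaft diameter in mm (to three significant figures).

Allowable shear stress τ_allow = 159/1.8 = 88.33 MPa.
For a solid shaft τ = 16T/(πd³), so d³ = 16T/(π τ_allow) = 16×1120000/(π×88.33) = 64570 mm³.
d = (64570)^(1/3) = 40.12 mm.

d = 40.1 mm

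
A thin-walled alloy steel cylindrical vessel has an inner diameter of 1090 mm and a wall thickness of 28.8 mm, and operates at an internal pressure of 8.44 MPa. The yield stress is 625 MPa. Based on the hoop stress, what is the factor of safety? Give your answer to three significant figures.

n = 3.91

σ_h = pD/(2t) = 8.44×1090/(2×28.8) = 159.7 MPa.
n = 625/159.7 = 3.913.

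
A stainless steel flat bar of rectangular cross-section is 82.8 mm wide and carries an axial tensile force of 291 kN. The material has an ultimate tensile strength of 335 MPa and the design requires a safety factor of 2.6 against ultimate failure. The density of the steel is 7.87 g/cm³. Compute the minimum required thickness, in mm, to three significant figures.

t = 27.3 mm

σ_allow = 335/2.6 = 128.8 MPa.
Required area A = F/σ_allow = 291000/128.8 = 2259 mm².
t = A/w = 2259/82.8 = 27.28 mm.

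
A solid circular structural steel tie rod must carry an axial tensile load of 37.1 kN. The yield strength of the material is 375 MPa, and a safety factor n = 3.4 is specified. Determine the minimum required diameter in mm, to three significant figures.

d = 20.7 mm

Allowable stress σ_allow = 375/3.4 = 110.3 MPa.
Required area A = F/σ_allow = 37100/110.3 = 336.4 mm².
A = πd²/4 → d = √(4A/π) = 20.70 mm.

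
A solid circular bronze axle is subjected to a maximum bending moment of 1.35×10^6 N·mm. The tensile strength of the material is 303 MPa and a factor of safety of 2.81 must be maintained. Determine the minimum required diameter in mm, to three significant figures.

d = 50.3 mm

σ_allow = 303/2.81 = 107.8 MPa.
For a solid circular section σ = 32M/(πd³), so d³ = 32M/(π σ_allow) = 32×1350000/(π×107.8) = 127500 mm³.
d = 50.33 mm.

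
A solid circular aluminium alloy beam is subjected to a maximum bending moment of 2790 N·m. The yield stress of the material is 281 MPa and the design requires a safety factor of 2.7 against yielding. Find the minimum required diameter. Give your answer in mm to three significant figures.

σ_allow = 281/2.7 = 104.1 MPa.
For a solid circular section σ = 32M/(πd³), so d³ = 32M/(π σ_allow) = 32×2790000/(π×104.1) = 273100 mm³.
d = 64.88 mm.

d = 64.9 mm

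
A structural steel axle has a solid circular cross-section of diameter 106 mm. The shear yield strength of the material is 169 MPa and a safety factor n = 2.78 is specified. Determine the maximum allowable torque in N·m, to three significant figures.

τ_allow = 169/2.78 = 60.79 MPa.
For a solid shaft T_allow = τ_allow·πd³/16; πd³/16 = π×106³/16 = 233900 mm³.
T_allow = 60.79×233900 = 1.422×10^7 N·mm = 14220 N·m.

T_allow = 14200 N·m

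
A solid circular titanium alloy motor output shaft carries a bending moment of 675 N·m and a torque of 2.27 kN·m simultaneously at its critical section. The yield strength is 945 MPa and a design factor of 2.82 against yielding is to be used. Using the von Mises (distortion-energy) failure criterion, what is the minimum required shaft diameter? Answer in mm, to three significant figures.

d = 39.8 mm

σ_allow = σ_y/n = 945/2.82 = 335.1 MPa.
For a solid shaft σ_b = 32M/(πd³) and τ = 16T/(πd³), so the von Mises stress is σ' = (16/πd³)·√(4M²+3T²).
√(4M²+3T²) = √(4×(675000)² + 3×(2.270×10^6)²) = 4.157×10^6 N·mm.
d³ = 16×4.157×10^6/(π×335.1) = 63180 mm³.
d = 39.83 mm.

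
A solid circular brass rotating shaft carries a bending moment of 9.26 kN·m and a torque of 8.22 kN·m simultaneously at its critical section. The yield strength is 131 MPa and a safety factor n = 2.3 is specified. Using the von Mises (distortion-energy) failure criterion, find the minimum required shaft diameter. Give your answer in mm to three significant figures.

σ_allow = σ_y/n = 131/2.3 = 56.96 MPa.
For a solid shaft σ_b = 32M/(πd³) and τ = 16T/(πd³), so the von Mises stress is σ' = (16/πd³)·√(4M²+3T²).
√(4M²+3T²) = √(4×(9.260×10^6)² + 3×(8.220×10^6)²) = 2.336×10^7 N·mm.
d³ = 16×2.336×10^7/(π×56.96) = 2.089×10^6 mm³.
d = 127.8 mm.

d = 128 mm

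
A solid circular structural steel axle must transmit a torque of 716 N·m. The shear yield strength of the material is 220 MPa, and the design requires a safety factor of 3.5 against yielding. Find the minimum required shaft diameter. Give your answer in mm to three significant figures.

d = 38.7 mm

Allowable shear stress τ_allow = 220/3.5 = 62.86 MPa.
For a solid shaft τ = 16T/(πd³), so d³ = 16T/(π τ_allow) = 16×716000/(π×62.86) = 58010 mm³.
d = (58010)^(1/3) = 38.71 mm.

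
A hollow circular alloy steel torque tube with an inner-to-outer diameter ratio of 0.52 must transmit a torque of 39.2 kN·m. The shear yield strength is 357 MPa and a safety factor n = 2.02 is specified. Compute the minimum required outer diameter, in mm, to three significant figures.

τ_allow = 357/2.02 = 176.7 MPa.
For a hollow shaft τ = 16T/[πd_o³(1−k⁴)] with k = 0.52, so 1−k⁴ = 0.9269.
d_o³ = 16T/[π τ_allow (1−k⁴)] = 16×3.9200×10^7/(π×176.7×0.9269) = 1.219×10^6 mm³.
d_o = 106.8 mm.

d_o = 107 mm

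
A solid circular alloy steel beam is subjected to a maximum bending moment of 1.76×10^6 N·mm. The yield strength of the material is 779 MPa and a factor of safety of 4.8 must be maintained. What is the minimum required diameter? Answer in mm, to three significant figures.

d = 48.0 mm

σ_allow = 779/4.8 = 162.3 MPa.
For a solid circular section σ = 32M/(πd³), so d³ = 32M/(π σ_allow) = 32×1760000/(π×162.3) = 110500 mm³.
d = 47.98 mm.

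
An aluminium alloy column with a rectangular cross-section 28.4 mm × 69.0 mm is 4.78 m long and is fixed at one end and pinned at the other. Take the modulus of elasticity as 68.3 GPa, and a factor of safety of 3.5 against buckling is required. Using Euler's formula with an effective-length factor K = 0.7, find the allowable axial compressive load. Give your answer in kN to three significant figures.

P_allow = 2.27 kN

Buckling occurs about the weak axis: I_min = h·b³/12 = 69.0×28.4³/12 = 131700 mm⁴ (b = 28.4 mm is the smaller dimension).
Effective length L_e = KL = 0.7×4.78 m = 3346 mm.
Euler critical load P_cr = π²EI/L_e² = π²×68300×131700/3346² = 7930 N.
P_allow = P_cr/n = 7930/3.5 = 2266 N.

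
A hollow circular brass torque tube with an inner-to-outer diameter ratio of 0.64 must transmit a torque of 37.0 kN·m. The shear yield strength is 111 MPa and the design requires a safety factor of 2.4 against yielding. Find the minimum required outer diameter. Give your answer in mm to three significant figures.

d_o = 170 mm

τ_allow = 111/2.4 = 46.25 MPa.
For a hollow shaft τ = 16T/[πd_o³(1−k⁴)] with k = 0.64, so 1−k⁴ = 0.8322.
d_o³ = 16T/[π τ_allow (1−k⁴)] = 16×3.7000×10^7/(π×46.25×0.8322) = 4.896×10^6 mm³.
d_o = 169.8 mm.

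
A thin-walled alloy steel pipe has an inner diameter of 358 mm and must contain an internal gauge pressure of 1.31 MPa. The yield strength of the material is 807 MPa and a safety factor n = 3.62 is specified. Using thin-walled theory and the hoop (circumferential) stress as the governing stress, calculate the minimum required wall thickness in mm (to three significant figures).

σ_allow = 807/3.62 = 222.9 MPa.
Hoop stress σ_h = pD/(2t), so t = pD/(2σ_allow) = 1.31×358/(2×222.9) = 1.052 mm.

t = 1.05 mm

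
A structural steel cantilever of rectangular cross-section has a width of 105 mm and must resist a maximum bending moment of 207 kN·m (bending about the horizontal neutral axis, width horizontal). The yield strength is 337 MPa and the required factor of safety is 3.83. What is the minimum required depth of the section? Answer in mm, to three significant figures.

h = 367 mm

σ_allow = 337/3.83 = 87.99 MPa.
For a rectangular section σ = 6M/(bh²), so h² = 6M/(b σ_allow) = 6×2.0700×10^8/(105×87.99) = 134400 mm².
h = 366.6 mm.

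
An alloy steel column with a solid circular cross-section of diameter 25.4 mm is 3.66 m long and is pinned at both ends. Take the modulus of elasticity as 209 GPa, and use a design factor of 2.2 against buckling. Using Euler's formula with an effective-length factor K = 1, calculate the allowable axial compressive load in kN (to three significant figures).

P_allow = 1.43 kN

I = πd⁴/64 = π×25.4⁴/64 = 20430 mm⁴.
Effective length L_e = KL = 1×3.66 m = 3660 mm.
Euler critical load P_cr = π²EI/L_e² = π²×209000×20430/3660² = 3146 N.
P_allow = P_cr/n = 3146/2.2 = 1430 N.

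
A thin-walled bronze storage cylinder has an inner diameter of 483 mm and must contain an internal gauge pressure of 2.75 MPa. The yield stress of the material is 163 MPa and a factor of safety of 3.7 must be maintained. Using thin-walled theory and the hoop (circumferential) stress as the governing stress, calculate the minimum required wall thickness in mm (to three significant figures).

σ_allow = 163/3.7 = 44.05 MPa.
Hoop stress σ_h = pD/(2t), so t = pD/(2σ_allow) = 2.75×483/(2×44.05) = 15.08 mm.

t = 15.1 mm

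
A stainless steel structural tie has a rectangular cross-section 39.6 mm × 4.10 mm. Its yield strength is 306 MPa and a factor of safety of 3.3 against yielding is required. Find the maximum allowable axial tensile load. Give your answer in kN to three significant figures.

F_allow = 15.1 kN

σ_allow = 306/3.3 = 92.73 MPa.
A = 39.6×4.10 = 162.4 mm².
F_allow = σ_allow × A = 92.73×162.4 = 15060 N.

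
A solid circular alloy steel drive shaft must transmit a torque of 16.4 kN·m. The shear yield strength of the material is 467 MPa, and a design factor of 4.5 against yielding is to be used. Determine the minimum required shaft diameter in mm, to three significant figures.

d = 93.0 mm

Allowable shear stress τ_allow = 467/4.5 = 103.8 MPa.
For a solid shaft τ = 16T/(πd³), so d³ = 16T/(π τ_allow) = 16×1.6400×10^7/(π×103.8) = 804800 mm³.
d = (804800)^(1/3) = 93.02 mm.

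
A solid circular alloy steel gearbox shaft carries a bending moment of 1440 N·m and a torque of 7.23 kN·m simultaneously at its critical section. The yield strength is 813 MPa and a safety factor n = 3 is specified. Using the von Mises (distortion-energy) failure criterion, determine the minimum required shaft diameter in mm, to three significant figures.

σ_allow = σ_y/n = 813/3 = 271.0 MPa.
For a solid shaft σ_b = 32M/(πd³) and τ = 16T/(πd³), so the von Mises stress is σ' = (16/πd³)·√(4M²+3T²).
√(4M²+3T²) = √(4×(1.440×10^6)² + 3×(7.230×10^6)²) = 1.285×10^7 N·mm.
d³ = 16×1.285×10^7/(π×271.0) = 241500 mm³.
d = 62.27 mm.

d = 62.3 mm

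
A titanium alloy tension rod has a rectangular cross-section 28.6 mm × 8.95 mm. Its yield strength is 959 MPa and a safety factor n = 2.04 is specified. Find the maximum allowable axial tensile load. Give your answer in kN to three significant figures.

σ_allow = 959/2.04 = 470.1 MPa.
A = 28.6×8.95 = 256.0 mm².
F_allow = σ_allow × A = 470.1×256.0 = 120300 N.

F_allow = 120 kN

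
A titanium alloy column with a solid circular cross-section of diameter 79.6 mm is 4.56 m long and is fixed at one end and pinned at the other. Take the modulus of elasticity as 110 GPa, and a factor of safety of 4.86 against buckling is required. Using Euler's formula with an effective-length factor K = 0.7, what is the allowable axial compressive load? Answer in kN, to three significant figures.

P_allow = 43.2 kN

I = πd⁴/64 = π×79.6⁴/64 = 1.971×10^6 mm⁴.
Effective length L_e = KL = 0.7×4.56 m = 3192 mm.
Euler critical load P_cr = π²EI/L_e² = π²×110000×1.971×10^6/3192² = 210000 N.
P_allow = P_cr/n = 210000/4.86 = 43210 N.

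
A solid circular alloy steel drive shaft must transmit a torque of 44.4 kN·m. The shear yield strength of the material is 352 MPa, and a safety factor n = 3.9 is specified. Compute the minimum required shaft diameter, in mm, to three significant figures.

d = 136 mm

Allowable shear stress τ_allow = 352/3.9 = 90.26 MPa.
For a solid shaft τ = 16T/(πd³), so d³ = 16T/(π τ_allow) = 16×4.4400×10^7/(π×90.26) = 2.505×10^6 mm³.
d = (2.505×10^6)^(1/3) = 135.8 mm.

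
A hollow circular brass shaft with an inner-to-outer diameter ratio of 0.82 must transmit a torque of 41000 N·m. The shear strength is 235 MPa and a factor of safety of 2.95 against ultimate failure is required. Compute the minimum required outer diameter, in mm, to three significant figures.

τ_allow = 235/2.95 = 79.66 MPa.
For a hollow shaft τ = 16T/[πd_o³(1−k⁴)] with k = 0.82, so 1−k⁴ = 0.5479.
d_o³ = 16T/[π τ_allow (1−k⁴)] = 16×4.1000×10^7/(π×79.66×0.5479) = 4.784×10^6 mm³.
d_o = 168.5 mm.

d_o = 169 mm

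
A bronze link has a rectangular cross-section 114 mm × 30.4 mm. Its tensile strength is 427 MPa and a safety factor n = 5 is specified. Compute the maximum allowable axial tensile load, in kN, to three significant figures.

F_allow = 296 kN

σ_allow = 427/5 = 85.40 MPa.
A = 114×30.4 = 3466 mm².
F_allow = σ_allow × A = 85.40×3466 = 296000 N.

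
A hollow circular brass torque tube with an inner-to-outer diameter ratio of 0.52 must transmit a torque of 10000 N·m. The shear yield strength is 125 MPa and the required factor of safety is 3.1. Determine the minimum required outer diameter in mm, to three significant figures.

d_o = 111 mm

τ_allow = 125/3.1 = 40.32 MPa.
For a hollow shaft τ = 16T/[πd_o³(1−k⁴)] with k = 0.52, so 1−k⁴ = 0.9269.
d_o³ = 16T/[π τ_allow (1−k⁴)] = 16×1.0000×10^7/(π×40.32×0.9269) = 1.363×10^6 mm³.
d_o = 110.9 mm.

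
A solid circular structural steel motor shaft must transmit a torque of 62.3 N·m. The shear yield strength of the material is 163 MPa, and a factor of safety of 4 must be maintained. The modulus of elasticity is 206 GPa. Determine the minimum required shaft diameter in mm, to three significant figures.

Allowable shear stress τ_allow = 163/4 = 40.75 MPa.
For a solid shaft τ = 16T/(πd³), so d³ = 16T/(π τ_allow) = 16×62300/(π×40.75) = 7786 mm³.
d = (7786)^(1/3) = 19.82 mm.

d = 19.8 mm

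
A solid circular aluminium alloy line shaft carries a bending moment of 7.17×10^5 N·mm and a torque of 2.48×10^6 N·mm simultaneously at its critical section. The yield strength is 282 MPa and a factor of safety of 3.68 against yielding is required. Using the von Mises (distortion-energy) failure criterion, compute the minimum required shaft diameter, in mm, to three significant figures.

d = 67.0 mm

σ_allow = σ_y/n = 282/3.68 = 76.63 MPa.
For a solid shaft σ_b = 32M/(πd³) and τ = 16T/(πd³), so the von Mises stress is σ' = (16/πd³)·√(4M²+3T²).
√(4M²+3T²) = √(4×(717000)² + 3×(2.480×10^6)²) = 4.529×10^6 N·mm.
d³ = 16×4.529×10^6/(π×76.63) = 301000 mm³.
d = 67.02 mm.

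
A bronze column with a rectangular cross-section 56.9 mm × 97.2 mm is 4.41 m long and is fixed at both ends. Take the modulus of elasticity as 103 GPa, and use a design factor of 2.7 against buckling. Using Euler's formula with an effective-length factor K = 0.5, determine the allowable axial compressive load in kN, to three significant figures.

Buckling occurs about the weak axis: I_min = h·b³/12 = 97.2×56.9³/12 = 1.492×10^6 mm⁴ (b = 56.9 mm is the smaller dimension).
Effective length L_e = KL = 0.5×4.41 m = 2205 mm.
Euler critical load P_cr = π²EI/L_e² = π²×103000×1.492×10^6/2205² = 312000 N.
P_allow = P_cr/n = 312000/2.7 = 115600 N.

P_allow = 116 kN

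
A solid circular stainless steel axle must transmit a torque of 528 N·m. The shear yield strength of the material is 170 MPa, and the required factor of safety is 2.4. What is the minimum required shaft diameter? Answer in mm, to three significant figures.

d = 33.6 mm

Allowable shear stress τ_allow = 170/2.4 = 70.83 MPa.
For a solid shaft τ = 16T/(πd³), so d³ = 16T/(π τ_allow) = 16×528000/(π×70.83) = 37960 mm³.
d = (37960)^(1/3) = 33.61 mm.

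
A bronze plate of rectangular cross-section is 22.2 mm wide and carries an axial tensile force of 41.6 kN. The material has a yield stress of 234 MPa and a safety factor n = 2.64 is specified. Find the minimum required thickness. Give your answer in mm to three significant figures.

t = 21.1 mm

σ_allow = 234/2.64 = 88.64 MPa.
Required area A = F/σ_allow = 41600/88.64 = 469.3 mm².
t = A/w = 469.3/22.2 = 21.14 mm.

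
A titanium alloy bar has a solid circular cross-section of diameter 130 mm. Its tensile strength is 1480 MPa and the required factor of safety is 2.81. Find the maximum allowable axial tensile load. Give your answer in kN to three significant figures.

σ_allow = 1480/2.81 = 526.7 MPa.
A = πd²/4 = π×130²/4 = 13270 mm².
F_allow = σ_allow × A = 526.7×13270 = 6.991×10^6 N.

F_allow = 6990 kN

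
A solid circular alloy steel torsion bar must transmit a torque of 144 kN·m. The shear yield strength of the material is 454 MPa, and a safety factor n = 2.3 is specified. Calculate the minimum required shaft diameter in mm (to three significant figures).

d = 155 mm

Allowable shear stress τ_allow = 454/2.3 = 197.4 MPa.
For a solid shaft τ = 16T/(πd³), so d³ = 16T/(π τ_allow) = 16×1.4400×10^8/(π×197.4) = 3.715×10^6 mm³.
d = (3.715×10^6)^(1/3) = 154.9 mm.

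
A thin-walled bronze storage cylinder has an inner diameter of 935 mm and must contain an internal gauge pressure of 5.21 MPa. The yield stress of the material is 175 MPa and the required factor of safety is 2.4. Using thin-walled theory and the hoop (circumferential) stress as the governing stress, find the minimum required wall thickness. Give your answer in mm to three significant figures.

t = 33.4 mm

σ_allow = 175/2.4 = 72.92 MPa.
Hoop stress σ_h = pD/(2t), so t = pD/(2σ_allow) = 5.21×935/(2×72.92) = 33.40 mm.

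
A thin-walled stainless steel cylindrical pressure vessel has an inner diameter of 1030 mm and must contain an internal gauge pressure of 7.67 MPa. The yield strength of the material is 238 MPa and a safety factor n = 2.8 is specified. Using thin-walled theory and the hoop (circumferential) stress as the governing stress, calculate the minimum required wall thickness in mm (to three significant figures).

t = 46.5 mm

σ_allow = 238/2.8 = 85.00 MPa.
Hoop stress σ_h = pD/(2t), so t = pD/(2σ_allow) = 7.67×1030/(2×85.00) = 46.47 mm.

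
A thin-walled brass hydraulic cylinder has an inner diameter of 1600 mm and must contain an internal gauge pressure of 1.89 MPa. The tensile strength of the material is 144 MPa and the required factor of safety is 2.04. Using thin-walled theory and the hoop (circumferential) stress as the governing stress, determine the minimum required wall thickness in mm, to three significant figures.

σ_allow = 144/2.04 = 70.59 MPa.
Hoop stress σ_h = pD/(2t), so t = pD/(2σ_allow) = 1.89×1600/(2×70.59) = 21.42 mm.

t = 21.4 mm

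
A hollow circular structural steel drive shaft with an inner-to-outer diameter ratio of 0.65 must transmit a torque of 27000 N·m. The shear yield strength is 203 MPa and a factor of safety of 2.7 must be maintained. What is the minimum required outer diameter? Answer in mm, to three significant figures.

d_o = 131 mm

τ_allow = 203/2.7 = 75.19 MPa.
For a hollow shaft τ = 16T/[πd_o³(1−k⁴)] with k = 0.65, so 1−k⁴ = 0.8215.
d_o³ = 16T/[π τ_allow (1−k⁴)] = 16×2.7000×10^7/(π×75.19×0.8215) = 2.226×10^6 mm³.
d_o = 130.6 mm.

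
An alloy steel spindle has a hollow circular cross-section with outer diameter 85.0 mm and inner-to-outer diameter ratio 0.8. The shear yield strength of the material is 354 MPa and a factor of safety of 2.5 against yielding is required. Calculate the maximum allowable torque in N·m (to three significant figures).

T_allow = 10100 N·m

τ_allow = 354/2.5 = 141.6 MPa.
For a hollow shaft T_allow = τ_allow·πd_o³(1−k⁴)/16 with 1−k⁴ = 0.5904, so πd_o³(1−k⁴)/16 = 71190 mm³.
T_allow = 141.6×71190 = 1.008×10^7 N·mm = 10080 N·m.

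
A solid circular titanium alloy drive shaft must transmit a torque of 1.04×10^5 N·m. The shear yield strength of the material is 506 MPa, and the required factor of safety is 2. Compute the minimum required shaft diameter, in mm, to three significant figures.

Allowable shear stress τ_allow = 506/2 = 253.0 MPa.
For a solid shaft τ = 16T/(πd³), so d³ = 16T/(π τ_allow) = 16×1.0400×10^8/(π×253.0) = 2.094×10^6 mm³.
d = (2.094×10^6)^(1/3) = 127.9 mm.

d = 128 mm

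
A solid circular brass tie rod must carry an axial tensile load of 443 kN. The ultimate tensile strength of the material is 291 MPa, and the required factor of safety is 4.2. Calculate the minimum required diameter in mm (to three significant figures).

Allowable stress σ_allow = 291/4.2 = 69.29 MPa.
Required area A = F/σ_allow = 443000/69.29 = 6394 mm².
A = πd²/4 → d = √(4A/π) = 90.23 mm.

d = 90.2 mm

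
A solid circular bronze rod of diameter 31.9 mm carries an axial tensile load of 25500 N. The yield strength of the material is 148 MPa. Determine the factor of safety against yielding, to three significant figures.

n = 4.64

A = πd²/4 = 799.2 mm².
σ = F/A = 25500/799.2 = 31.91 MPa.
n = 148/31.91 = 4.639.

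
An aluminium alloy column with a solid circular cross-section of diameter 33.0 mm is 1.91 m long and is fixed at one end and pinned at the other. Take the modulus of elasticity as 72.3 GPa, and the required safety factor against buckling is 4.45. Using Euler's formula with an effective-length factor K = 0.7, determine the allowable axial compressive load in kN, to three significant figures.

I = πd⁴/64 = π×33.0⁴/64 = 58210 mm⁴.
Effective length L_e = KL = 0.7×1.91 m = 1337 mm.
Euler critical load P_cr = π²EI/L_e² = π²×72300×58210/1337² = 23240 N.
P_allow = P_cr/n = 23240/4.45 = 5222 N.

P_allow = 5.22 kN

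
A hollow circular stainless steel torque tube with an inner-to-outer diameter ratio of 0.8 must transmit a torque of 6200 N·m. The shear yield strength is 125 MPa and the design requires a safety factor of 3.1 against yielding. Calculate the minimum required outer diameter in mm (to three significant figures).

τ_allow = 125/3.1 = 40.32 MPa.
For a hollow shaft τ = 16T/[πd_o³(1−k⁴)] with k = 0.8, so 1−k⁴ = 0.5904.
d_o³ = 16T/[π τ_allow (1−k⁴)] = 16×6200000/(π×40.32×0.5904) = 1.326×10^6 mm³.
d_o = 109.9 mm.

d_o = 110 mm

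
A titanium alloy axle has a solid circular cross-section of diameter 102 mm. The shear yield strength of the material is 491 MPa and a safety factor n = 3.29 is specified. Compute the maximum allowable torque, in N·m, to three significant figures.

T_allow = 31100 N·m

τ_allow = 491/3.29 = 149.2 MPa.
For a solid shaft T_allow = τ_allow·πd³/16; πd³/16 = π×102³/16 = 208400 mm³.
T_allow = 149.2×208400 = 3.110×10^7 N·mm = 31100 N·m.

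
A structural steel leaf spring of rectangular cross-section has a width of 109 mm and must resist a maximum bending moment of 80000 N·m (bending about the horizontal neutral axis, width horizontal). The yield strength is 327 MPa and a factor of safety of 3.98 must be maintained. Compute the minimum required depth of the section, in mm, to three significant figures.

h = 232 mm

σ_allow = 327/3.98 = 82.16 MPa.
For a rectangular section σ = 6M/(bh²), so h² = 6M/(b σ_allow) = 6×8.0000×10^7/(109×82.16) = 53600 mm².
h = 231.5 mm.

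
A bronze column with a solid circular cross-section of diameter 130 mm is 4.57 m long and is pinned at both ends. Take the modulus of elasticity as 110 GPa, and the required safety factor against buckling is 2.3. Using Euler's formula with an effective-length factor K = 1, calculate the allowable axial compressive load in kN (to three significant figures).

I = πd⁴/64 = π×130⁴/64 = 1.402×10^7 mm⁴.
Effective length L_e = KL = 1×4.57 m = 4570 mm.
Euler critical load P_cr = π²EI/L_e² = π²×110000×1.402×10^7/4570² = 728800 N.
P_allow = P_cr/n = 728800/2.3 = 316900 N.

P_allow = 317 kN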